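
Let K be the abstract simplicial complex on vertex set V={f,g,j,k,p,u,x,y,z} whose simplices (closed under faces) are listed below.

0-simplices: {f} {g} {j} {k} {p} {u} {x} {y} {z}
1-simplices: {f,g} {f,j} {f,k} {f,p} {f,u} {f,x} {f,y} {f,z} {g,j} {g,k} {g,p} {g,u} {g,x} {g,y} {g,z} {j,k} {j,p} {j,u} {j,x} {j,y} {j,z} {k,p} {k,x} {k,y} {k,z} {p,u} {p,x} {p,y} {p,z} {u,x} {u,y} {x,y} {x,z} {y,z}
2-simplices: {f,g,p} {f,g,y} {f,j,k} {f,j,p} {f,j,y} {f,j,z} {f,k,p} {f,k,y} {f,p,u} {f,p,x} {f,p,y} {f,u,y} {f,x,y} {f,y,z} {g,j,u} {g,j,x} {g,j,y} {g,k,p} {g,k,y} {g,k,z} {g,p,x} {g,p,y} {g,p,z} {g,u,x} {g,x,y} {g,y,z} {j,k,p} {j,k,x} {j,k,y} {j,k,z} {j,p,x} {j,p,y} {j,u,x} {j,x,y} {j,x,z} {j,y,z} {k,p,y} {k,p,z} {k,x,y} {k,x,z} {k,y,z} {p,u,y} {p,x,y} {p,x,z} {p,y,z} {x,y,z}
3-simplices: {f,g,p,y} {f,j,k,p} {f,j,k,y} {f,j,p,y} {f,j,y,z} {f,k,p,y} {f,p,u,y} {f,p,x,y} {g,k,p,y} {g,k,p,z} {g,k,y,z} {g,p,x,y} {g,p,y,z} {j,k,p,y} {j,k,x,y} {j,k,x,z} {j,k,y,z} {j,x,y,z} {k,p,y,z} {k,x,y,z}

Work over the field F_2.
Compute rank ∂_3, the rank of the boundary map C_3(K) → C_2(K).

n_0=9 n_1=34 n_2=46 n_3=20  [Z2]
∂1: piv[fg,fj,fk,fp,fu,fx,fy,fz] rk=8  ker:gj,gk,gp,gu,gx,gy,gz,jk,jp,ju,jx,jy,jz,kp,kx,ky,kz,pu,px,py,pz,ux,uy,xy,xz,yz
∂2: piv[fgp,fgy,fjk,fjp,fjy,fjz,fkp,fky,fpu,fpx,fpy,fuy,fxy,fyz,gju,gjx,gjy,gkp,gkz,gpx,gpz,gux,gyz,jkx,jxz] rk=25  ker:gky,gpy,gxy,jkp,jky,jkz,jpx,jpy,jux,jxy,jyz,kpy,kpz,kxy,kxz,kyz,puy,pxy,pxz,pyz,xyz
∂3: piv[fgpy,fjkp,fjky,fjpy,fjyz,fkpy,fpuy,fpxy,gkpy,gkpz,gkyz,gpxy,gpyz,jkxy,jkxz,jkyz,jxyz] rk=17  ker:jkpy,kpyz,kxyz
rk∂_3=17

rank∂_3=17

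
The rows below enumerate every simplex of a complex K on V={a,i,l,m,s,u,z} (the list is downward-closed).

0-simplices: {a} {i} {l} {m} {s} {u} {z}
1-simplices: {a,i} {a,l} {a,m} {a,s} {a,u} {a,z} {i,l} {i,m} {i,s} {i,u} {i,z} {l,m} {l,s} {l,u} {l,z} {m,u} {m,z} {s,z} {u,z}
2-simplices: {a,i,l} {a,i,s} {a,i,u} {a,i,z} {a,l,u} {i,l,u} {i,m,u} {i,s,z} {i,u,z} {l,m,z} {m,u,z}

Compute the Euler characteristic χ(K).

χ(K)=-1

n_0=7 n_1=19 n_2=11
χ=+7−19+11=-1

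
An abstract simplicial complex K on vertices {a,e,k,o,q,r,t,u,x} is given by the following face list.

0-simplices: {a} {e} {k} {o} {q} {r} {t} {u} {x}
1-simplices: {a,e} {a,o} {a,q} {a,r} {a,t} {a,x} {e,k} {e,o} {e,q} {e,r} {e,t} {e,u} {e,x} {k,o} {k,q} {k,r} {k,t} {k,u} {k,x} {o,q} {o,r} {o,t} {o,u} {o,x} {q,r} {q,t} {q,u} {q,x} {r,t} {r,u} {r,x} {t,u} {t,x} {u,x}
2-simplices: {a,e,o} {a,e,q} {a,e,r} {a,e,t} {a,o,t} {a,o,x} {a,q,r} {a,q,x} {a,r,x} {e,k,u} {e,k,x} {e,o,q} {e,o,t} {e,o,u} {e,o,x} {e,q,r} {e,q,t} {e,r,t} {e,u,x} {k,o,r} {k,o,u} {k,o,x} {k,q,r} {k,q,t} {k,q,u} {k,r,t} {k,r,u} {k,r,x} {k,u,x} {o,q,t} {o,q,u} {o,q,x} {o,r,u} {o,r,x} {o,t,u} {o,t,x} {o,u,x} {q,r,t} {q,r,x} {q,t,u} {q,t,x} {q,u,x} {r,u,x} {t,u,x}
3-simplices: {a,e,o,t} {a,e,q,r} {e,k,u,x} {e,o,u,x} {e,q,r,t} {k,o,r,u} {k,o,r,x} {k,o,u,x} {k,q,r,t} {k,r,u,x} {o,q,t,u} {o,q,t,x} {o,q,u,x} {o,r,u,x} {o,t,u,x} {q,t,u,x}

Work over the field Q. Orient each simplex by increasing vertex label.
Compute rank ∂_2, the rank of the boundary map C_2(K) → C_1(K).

n_0=9 n_1=34 n_2=44 n_3=16  [Q]
∂1: piv[ae,ao,aq,ar,at,ax,ek,eu] rk=8  ker:eo,eq,er,et,ex,ko,kq,kr,kt,ku,kx,oq,or,ot,ou,ox,qr,qt,qu,qx,rt,ru,rx,tu,tx,ux
∂2: piv[aeo,aeq,aer,aet,aot,aox,aqr,aqx,arx,eku,ekx,eoq,eou,eox,eqt,ert,eux,kor,kou,kqr,kqt,kqu,kru,krx,otu,otx] rk=26  ker:eot,eqr,kox,krt,kux,oqt,oqu,oqx,oru,orx,oux,qrt,qrx,qtu,qtx,qux,rux,tux
∂3: piv[aeot,aeqr,ekux,eoux,eqrt,koru,korx,koux,kqrt,krux,oqtu,oqtx,oqux,otux] rk=14  ker:orux,qtux
rk∂_2=26

rank∂_2=26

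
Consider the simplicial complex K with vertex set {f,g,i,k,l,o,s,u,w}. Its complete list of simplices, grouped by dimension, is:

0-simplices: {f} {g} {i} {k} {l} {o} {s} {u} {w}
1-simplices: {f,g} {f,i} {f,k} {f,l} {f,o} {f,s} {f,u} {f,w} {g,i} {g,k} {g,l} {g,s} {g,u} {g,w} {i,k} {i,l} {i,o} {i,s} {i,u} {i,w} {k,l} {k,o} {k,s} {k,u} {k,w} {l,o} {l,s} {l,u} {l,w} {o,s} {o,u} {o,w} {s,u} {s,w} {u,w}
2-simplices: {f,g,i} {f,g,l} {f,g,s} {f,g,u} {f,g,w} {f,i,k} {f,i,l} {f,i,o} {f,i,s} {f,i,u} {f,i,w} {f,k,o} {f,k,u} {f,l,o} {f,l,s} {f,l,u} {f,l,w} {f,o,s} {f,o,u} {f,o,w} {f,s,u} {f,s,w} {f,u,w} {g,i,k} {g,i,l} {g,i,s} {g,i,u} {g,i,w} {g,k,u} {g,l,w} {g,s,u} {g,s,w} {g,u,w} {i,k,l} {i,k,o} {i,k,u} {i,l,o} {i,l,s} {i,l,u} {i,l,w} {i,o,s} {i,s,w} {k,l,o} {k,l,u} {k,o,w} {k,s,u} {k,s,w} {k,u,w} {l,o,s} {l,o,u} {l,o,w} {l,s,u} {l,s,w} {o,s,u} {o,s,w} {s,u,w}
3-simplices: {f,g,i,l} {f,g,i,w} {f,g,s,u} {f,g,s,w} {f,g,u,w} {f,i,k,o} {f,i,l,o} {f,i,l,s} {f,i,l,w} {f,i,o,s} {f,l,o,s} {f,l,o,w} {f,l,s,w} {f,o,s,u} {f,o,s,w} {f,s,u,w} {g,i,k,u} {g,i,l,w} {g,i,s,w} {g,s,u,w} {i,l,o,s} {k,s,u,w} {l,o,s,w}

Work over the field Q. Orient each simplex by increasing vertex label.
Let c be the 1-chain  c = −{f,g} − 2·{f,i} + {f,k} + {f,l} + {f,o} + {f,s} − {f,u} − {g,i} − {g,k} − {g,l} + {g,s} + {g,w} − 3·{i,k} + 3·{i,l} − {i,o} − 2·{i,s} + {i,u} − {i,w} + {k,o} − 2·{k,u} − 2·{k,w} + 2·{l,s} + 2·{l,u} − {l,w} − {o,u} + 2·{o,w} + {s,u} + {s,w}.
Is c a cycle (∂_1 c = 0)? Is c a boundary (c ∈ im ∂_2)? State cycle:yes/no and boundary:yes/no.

cycle:yes boundary:yes

n_0=9 n_1=35 n_2=56 n_3=23  [Q]
∂1: piv[fg,fi,fk,fl,fo,fs,fu,fw] rk=8  ker:gi,gk,gl,gs,gu,gw,ik,il,io,is,iu,iw,kl,ko,ks,ku,kw,lo,ls,lu,lw,os,ou,ow,su,sw,uw
∂2: piv[fgi,fgl,fgs,fgu,fgw,fik,fil,fio,fis,fiu,fiw,fko,fku,flo,fls,flu,flw,fos,fou,fow,fsu,fsw,fuw,gik,ikl,kow,ksu] rk=27  ker:gil,gis,giu,giw,gku,glw,gsu,gsw,guw,iko,iku,ilo,ils,ilu,ilw,ios,isw,klo,klu,ksw,kuw,los,lou,low,lsu,lsw,osu,osw,suw
∂3: piv[fgil,fgiw,fgsu,fgsw,fguw,fiko,filo,fils,filw,fios,flos,flow,flsw,fosu,fosw,fsuw,giku,gilw,gisw,ksuw] rk=20  ker:gsuw,ilos,losw
∂1c = 0
c vs im∂2: reduces to 0 ⇒ boundary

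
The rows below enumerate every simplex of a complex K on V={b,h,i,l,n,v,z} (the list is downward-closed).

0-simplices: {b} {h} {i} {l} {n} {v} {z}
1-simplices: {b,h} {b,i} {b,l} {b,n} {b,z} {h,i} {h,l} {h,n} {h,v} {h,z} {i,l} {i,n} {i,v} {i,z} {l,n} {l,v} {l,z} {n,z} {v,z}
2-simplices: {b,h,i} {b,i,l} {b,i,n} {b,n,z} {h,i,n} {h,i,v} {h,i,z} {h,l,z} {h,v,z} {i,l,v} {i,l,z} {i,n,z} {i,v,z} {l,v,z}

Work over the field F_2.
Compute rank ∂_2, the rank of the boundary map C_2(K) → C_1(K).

rank∂_2=12

n_0=7 n_1=19 n_2=14  [Z2]
∂1: piv[bh,bi,bl,bn,bz,hv] rk=6  ker:hi,hl,hn,hz,il,in,iv,iz,ln,lv,lz,nz,vz
∂2: piv[bhi,bil,bin,bnz,hin,hiv,hiz,hlz,hvz,ilv,ilz,inz] rk=12  ker:ivz,lvz
rk∂_2=12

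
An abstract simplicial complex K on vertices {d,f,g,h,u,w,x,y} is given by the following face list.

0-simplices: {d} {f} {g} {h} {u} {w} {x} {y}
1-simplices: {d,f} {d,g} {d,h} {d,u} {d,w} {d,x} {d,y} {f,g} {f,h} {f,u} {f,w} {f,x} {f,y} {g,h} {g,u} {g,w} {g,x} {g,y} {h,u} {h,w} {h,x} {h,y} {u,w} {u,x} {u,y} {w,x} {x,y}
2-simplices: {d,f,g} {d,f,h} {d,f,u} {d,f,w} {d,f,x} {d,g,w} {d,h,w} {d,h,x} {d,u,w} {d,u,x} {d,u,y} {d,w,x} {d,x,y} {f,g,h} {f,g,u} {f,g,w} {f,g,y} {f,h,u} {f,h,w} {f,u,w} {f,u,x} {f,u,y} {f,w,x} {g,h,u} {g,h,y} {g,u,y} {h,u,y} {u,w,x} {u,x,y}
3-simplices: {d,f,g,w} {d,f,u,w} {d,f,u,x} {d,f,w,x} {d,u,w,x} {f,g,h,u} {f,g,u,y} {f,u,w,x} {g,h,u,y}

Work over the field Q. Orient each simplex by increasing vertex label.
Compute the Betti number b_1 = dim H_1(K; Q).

b_1=1

n_0=8 n_1=27 n_2=29 n_3=9  [Q]
∂1: piv[df,dg,dh,du,dw,dx,dy] rk=7  ker:fg,fh,fu,fw,fx,fy,gh,gu,gw,gx,gy,hu,hw,hx,hy,uw,ux,uy,wx,xy
∂2: piv[dfg,dfh,dfu,dfw,dfx,dgw,dhw,dhx,duw,dux,duy,dwx,dxy,fgh,fgu,fgy,fhu,fuy,ghy] rk=19  ker:fgw,fhw,fuw,fux,fwx,ghu,guy,huy,uwx,uxy
∂3: piv[dfgw,dfuw,dfux,dfwx,duwx,fghu,fguy,ghuy] rk=8  ker:fuwx
b_1=(27−7)−19=1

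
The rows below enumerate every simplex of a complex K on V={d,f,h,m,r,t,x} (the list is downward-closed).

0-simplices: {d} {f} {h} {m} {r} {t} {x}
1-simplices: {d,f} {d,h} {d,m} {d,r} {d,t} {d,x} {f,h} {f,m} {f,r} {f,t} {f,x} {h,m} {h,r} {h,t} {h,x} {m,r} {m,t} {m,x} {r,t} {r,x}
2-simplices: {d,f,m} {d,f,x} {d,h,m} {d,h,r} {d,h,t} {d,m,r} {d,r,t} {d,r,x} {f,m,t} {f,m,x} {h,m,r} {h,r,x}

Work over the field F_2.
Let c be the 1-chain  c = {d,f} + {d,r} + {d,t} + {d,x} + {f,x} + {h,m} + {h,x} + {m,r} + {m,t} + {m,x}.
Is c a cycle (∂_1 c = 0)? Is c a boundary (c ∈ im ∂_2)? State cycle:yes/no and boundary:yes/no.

cycle:yes boundary:no

n_0=7 n_1=20 n_2=12  [Z2]
∂1: piv[df,dh,dm,dr,dt,dx] rk=6  ker:fh,fm,fr,ft,fx,hm,hr,ht,hx,mr,mt,mx,rt,rx
∂2: piv[dfm,dfx,dhm,dhr,dht,dmr,drt,drx,fmt,fmx,hrx] rk=11  ker:hmr
∂1c = 0
c vs im∂2: residual ≠ 0 ⇒ not boundary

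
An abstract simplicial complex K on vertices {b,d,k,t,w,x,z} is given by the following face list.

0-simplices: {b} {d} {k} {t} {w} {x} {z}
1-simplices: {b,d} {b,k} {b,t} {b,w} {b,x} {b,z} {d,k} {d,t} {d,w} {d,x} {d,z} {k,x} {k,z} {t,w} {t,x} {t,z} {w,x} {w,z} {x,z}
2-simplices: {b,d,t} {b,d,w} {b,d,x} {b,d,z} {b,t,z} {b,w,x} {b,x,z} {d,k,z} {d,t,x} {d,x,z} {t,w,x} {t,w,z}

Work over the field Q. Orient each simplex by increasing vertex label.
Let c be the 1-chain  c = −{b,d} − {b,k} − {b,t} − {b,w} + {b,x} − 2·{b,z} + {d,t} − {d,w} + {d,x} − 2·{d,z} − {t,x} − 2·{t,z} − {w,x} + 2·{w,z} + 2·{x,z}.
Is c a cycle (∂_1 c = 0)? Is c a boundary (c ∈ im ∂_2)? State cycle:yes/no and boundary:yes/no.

n_0=7 n_1=19 n_2=12  [Q]
∂1: piv[bd,bk,bt,bw,bx,bz] rk=6  ker:dk,dt,dw,dx,dz,kx,kz,tw,tx,tz,wx,wz,xz
∂2: piv[bdt,bdw,bdx,bdz,btz,bwx,bxz,dkz,dtx,twx,twz] rk=11  ker:dxz
∂1c = 5·{b} − {k} + 3·{t} − 3·{w} − 2·{x} − 2·{z}

cycle:no boundary:no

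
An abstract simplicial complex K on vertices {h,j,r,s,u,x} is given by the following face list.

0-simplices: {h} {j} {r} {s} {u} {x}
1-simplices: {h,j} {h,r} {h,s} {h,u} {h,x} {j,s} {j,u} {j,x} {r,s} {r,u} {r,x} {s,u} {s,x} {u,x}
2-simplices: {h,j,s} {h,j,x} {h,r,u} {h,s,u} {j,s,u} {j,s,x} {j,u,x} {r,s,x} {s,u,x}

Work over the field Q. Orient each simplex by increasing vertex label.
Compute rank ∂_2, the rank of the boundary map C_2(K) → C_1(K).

n_0=6 n_1=14 n_2=9  [Q]
∂1: piv[hj,hr,hs,hu,hx] rk=5  ker:js,ju,jx,rs,ru,rx,su,sx,ux
∂2: piv[hjs,hjx,hru,hsu,jsu,jsx,jux,rsx] rk=8  ker:sux
rk∂_2=8

rank∂_2=8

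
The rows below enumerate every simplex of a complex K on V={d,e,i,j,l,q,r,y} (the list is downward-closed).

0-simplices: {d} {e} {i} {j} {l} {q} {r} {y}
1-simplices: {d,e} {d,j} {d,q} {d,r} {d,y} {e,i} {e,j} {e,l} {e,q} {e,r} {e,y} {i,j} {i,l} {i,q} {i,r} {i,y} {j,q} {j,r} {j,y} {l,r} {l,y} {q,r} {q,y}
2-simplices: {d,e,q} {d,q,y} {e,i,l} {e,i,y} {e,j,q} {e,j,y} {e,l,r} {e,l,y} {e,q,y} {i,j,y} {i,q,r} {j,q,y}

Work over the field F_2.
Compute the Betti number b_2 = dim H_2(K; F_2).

b_2=1

n_0=8 n_1=23 n_2=12  [Z2]
∂1: piv[de,dj,dq,dr,dy,ei,el] rk=7  ker:ej,eq,er,ey,ij,il,iq,ir,iy,jq,jr,jy,lr,ly,qr,qy
∂2: piv[deq,dqy,eil,eiy,ejq,ejy,elr,ely,eqy,ijy,iqr] rk=11  ker:jqy
b_2=(12−11)−0=1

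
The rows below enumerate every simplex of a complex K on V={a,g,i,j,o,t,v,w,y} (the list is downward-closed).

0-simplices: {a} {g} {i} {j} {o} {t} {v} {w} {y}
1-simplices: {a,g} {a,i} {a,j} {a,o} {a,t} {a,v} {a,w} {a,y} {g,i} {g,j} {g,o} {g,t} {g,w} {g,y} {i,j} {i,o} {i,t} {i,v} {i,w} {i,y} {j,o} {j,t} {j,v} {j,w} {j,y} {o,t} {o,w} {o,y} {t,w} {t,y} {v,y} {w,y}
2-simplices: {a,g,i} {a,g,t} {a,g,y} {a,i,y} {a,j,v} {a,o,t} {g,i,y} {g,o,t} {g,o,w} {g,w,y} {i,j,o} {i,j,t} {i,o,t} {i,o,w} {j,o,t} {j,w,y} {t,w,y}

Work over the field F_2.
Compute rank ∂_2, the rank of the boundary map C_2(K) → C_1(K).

n_0=9 n_1=32 n_2=17  [Z2]
∂1: piv[ag,ai,aj,ao,at,av,aw,ay] rk=8  ker:gi,gj,go,gt,gw,gy,ij,io,it,iv,iw,iy,jo,jt,jv,jw,jy,ot,ow,oy,tw,ty,vy,wy
∂2: piv[agi,agt,agy,aiy,ajv,aot,got,gow,gwy,ijo,ijt,iot,iow,jwy,twy] rk=15  ker:giy,jot
rk∂_2=15

rank∂_2=15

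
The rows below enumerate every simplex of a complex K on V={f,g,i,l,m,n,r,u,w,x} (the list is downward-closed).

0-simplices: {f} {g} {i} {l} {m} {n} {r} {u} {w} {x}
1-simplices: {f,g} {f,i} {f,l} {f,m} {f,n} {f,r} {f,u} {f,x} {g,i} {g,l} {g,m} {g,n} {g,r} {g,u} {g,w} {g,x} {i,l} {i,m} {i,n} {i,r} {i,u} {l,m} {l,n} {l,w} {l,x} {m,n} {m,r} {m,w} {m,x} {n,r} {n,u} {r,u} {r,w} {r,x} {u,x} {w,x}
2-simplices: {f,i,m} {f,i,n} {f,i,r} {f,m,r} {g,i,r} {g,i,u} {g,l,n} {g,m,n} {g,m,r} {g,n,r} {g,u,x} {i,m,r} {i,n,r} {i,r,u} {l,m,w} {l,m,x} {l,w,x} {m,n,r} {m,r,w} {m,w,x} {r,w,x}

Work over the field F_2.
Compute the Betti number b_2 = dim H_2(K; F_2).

n_0=10 n_1=36 n_2=21  [Z2]
∂1: piv[fg,fi,fl,fm,fn,fr,fu,fx,gw] rk=9  ker:gi,gl,gm,gn,gr,gu,gx,il,im,in,ir,iu,lm,ln,lw,lx,mn,mr,mw,mx,nr,nu,ru,rw,rx,ux,wx
∂2: piv[fim,fin,fir,fmr,gir,giu,gln,gmn,gmr,gnr,gux,inr,iru,lmw,lmx,lwx,mrw,rwx] rk=18  ker:imr,mnr,mwx
b_2=(21−18)−0=3

b_2=3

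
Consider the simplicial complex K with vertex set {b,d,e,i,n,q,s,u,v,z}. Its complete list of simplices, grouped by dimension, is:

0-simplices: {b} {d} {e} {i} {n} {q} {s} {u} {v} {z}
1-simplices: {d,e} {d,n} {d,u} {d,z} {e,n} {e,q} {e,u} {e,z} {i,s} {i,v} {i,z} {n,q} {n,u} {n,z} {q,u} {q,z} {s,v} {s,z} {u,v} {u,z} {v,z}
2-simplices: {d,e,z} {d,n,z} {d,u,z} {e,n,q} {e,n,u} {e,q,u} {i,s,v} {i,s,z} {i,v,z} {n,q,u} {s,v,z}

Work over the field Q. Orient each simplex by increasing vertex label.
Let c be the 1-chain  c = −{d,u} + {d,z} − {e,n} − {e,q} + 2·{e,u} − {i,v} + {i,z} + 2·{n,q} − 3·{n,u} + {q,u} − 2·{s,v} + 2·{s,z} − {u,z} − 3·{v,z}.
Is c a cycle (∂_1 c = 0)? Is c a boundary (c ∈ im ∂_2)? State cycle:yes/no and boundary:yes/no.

n_0=10 n_1=21 n_2=11  [Q]
∂1: piv[de,dn,du,dz,eq,is,iv,iz] rk=8  ker:en,eu,ez,nq,nu,nz,qu,qz,sv,sz,uv,uz,vz
∂2: piv[dez,dnz,duz,enq,enu,equ,isv,isz,ivz] rk=9  ker:nqu,svz
∂1c = 0
c vs im∂2: reduces to 0 ⇒ boundary

cycle:yes boundary:yes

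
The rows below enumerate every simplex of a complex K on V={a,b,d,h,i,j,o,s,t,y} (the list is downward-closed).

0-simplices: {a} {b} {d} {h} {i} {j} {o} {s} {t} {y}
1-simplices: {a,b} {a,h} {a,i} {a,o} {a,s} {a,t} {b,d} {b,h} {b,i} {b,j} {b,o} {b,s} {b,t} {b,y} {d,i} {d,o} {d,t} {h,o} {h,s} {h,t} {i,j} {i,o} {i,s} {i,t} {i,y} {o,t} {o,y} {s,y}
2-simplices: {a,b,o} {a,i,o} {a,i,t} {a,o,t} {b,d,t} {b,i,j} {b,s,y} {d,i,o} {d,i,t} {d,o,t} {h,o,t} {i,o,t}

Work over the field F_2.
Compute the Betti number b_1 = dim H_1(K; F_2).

n_0=10 n_1=28 n_2=12  [Z2]
∂1: piv[ab,ah,ai,ao,as,at,bd,bj,by] rk=9  ker:bh,bi,bo,bs,bt,di,do,dt,ho,hs,ht,ij,io,is,it,iy,ot,oy,sy
∂2: piv[abo,aio,ait,aot,bdt,bij,bsy,dio,dit,hot] rk=10  ker:dot,iot
b_1=(28−9)−10=9

b_1=9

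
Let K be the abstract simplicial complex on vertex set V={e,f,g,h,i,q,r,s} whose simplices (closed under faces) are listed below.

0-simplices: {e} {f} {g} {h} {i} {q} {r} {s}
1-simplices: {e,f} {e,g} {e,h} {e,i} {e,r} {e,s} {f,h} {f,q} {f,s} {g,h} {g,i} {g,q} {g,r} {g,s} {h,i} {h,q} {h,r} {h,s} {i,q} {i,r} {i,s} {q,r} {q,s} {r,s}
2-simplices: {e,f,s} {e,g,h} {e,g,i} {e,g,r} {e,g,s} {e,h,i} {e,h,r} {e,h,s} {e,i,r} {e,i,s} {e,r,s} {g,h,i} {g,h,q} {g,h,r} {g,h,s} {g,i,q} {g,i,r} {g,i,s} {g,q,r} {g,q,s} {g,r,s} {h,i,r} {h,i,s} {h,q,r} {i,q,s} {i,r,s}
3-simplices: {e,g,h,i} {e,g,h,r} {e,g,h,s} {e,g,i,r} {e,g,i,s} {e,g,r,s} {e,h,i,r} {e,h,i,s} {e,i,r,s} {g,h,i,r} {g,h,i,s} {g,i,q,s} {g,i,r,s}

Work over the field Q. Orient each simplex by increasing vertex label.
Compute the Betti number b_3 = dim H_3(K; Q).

n_0=8 n_1=24 n_2=26 n_3=13  [Q]
∂1: piv[ef,eg,eh,ei,er,es,fq] rk=7  ker:fh,fs,gh,gi,gq,gr,gs,hi,hq,hr,hs,iq,ir,is,qr,qs,rs
∂2: piv[efs,egh,egi,egr,egs,ehi,ehr,ehs,eir,eis,ers,ghq,giq,gqr,gqs] rk=15  ker:ghi,ghr,ghs,gir,gis,grs,hir,his,hqr,iqs,irs
∂3: piv[eghi,eghr,eghs,egir,egis,egrs,ehir,ehis,eirs,giqs] rk=10  ker:ghir,ghis,girs
b_3=(13−10)−0=3

b_3=3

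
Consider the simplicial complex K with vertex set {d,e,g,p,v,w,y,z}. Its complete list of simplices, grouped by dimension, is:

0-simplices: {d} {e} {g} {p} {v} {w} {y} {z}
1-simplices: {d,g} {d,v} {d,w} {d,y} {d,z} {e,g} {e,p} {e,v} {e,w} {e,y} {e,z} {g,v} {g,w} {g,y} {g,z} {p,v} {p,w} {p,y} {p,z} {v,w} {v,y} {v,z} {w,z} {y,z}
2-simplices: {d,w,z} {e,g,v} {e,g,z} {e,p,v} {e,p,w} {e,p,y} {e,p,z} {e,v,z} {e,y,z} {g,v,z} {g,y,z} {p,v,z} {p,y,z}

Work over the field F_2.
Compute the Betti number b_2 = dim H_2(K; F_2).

n_0=8 n_1=24 n_2=13  [Z2]
∂1: piv[dg,dv,dw,dy,dz,eg,ep] rk=7  ker:ev,ew,ey,ez,gv,gw,gy,gz,pv,pw,py,pz,vw,vy,vz,wz,yz
∂2: piv[dwz,egv,egz,epv,epw,epy,epz,evz,eyz,gyz] rk=10  ker:gvz,pvz,pyz
b_2=(13−10)−0=3

b_2=3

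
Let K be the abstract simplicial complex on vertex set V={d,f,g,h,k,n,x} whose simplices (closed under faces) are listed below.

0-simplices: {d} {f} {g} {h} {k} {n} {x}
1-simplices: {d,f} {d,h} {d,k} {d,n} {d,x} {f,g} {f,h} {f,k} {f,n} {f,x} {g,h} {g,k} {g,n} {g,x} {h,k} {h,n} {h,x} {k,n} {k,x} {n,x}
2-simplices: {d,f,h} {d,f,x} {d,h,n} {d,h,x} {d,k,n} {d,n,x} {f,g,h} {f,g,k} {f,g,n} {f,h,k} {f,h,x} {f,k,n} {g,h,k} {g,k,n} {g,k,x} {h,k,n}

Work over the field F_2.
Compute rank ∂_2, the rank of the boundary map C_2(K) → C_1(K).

n_0=7 n_1=20 n_2=16  [Z2]
∂1: piv[df,dh,dk,dn,dx,fg] rk=6  ker:fh,fk,fn,fx,gh,gk,gn,gx,hk,hn,hx,kn,kx,nx
∂2: piv[dfh,dfx,dhn,dhx,dkn,dnx,fgh,fgk,fgn,fhk,fkn,gkx,hkn] rk=13  ker:fhx,ghk,gkn
rk∂_2=13

rank∂_2=13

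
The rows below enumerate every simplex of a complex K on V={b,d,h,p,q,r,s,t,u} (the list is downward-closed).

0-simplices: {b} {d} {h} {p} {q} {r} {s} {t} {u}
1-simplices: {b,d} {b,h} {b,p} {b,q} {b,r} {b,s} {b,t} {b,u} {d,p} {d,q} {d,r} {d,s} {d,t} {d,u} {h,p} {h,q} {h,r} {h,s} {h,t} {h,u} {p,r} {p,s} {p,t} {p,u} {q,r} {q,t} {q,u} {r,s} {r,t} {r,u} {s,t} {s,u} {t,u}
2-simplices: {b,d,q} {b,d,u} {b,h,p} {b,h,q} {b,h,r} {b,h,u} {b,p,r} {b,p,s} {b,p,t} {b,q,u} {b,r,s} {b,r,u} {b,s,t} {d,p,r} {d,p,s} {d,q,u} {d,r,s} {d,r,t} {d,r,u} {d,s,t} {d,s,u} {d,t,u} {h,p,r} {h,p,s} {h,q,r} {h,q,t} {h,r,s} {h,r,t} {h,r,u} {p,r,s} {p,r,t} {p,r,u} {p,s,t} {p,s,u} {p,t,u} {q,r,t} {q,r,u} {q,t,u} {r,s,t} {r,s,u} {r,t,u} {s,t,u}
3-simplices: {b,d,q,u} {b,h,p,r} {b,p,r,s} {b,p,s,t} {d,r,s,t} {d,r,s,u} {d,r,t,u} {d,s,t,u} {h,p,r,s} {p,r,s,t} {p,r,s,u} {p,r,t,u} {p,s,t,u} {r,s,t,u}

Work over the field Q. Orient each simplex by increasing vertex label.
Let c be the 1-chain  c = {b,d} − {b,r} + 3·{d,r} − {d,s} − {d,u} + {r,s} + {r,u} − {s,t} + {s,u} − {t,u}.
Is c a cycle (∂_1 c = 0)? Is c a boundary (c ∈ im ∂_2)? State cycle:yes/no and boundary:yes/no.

cycle:yes boundary:yes

n_0=9 n_1=33 n_2=42 n_3=14  [Q]
∂1: piv[bd,bh,bp,bq,br,bs,bt,bu] rk=8  ker:dp,dq,dr,ds,dt,du,hp,hq,hr,hs,ht,hu,pr,ps,pt,pu,qr,qt,qu,rs,rt,ru,st,su,tu
∂2: piv[bdq,bdu,bhp,bhq,bhr,bhu,bpr,bps,bpt,bqu,brs,bru,bst,dpr,dps,drt,dru,dst,dsu,dtu,hps,hqr,hqt,hrt,pru] rk=25  ker:dqu,drs,hpr,hrs,hru,prs,prt,pst,psu,ptu,qrt,qru,qtu,rst,rsu,rtu,stu
∂3: piv[bdqu,bhpr,bprs,bpst,drst,drsu,drtu,dstu,hprs,prst,prsu,prtu] rk=12  ker:pstu,rstu
∂1c = 0
c vs im∂2: reduces to 0 ⇒ boundary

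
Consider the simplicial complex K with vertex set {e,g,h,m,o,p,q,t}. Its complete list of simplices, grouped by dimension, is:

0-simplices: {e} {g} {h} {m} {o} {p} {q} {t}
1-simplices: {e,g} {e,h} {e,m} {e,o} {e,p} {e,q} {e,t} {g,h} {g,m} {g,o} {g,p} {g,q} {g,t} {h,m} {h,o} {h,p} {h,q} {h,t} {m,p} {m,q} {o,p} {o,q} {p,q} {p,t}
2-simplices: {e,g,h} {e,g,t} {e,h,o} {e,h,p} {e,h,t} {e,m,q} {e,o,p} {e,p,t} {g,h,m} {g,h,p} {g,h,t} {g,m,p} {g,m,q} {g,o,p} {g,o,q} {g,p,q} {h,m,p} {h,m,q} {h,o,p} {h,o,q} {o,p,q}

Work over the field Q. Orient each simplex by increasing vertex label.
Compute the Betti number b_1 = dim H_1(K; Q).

b_1=1

n_0=8 n_1=24 n_2=21  [Q]
∂1: piv[eg,eh,em,eo,ep,eq,et] rk=7  ker:gh,gm,go,gp,gq,gt,hm,ho,hp,hq,ht,mp,mq,op,oq,pq,pt
∂2: piv[egh,egt,eho,ehp,eht,emq,eop,ept,ghm,ghp,gmp,gmq,gop,goq,gpq,hmq] rk=16  ker:ght,hmp,hop,hoq,opq
b_1=(24−7)−16=1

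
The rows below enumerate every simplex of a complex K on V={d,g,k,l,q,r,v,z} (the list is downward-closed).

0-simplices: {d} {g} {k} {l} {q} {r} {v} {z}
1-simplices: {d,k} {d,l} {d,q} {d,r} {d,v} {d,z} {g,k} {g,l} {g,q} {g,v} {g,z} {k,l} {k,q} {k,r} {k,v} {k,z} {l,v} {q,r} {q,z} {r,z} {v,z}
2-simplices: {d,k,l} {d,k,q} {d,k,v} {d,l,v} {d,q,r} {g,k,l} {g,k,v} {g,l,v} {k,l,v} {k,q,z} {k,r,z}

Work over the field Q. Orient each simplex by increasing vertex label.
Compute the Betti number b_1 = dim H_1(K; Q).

n_0=8 n_1=21 n_2=11  [Q]
∂1: piv[dk,dl,dq,dr,dv,dz,gk] rk=7  ker:gl,gq,gv,gz,kl,kq,kr,kv,kz,lv,qr,qz,rz,vz
∂2: piv[dkl,dkq,dkv,dlv,dqr,gkl,gkv,kqz,krz] rk=9  ker:glv,klv
b_1=(21−7)−9=5

b_1=5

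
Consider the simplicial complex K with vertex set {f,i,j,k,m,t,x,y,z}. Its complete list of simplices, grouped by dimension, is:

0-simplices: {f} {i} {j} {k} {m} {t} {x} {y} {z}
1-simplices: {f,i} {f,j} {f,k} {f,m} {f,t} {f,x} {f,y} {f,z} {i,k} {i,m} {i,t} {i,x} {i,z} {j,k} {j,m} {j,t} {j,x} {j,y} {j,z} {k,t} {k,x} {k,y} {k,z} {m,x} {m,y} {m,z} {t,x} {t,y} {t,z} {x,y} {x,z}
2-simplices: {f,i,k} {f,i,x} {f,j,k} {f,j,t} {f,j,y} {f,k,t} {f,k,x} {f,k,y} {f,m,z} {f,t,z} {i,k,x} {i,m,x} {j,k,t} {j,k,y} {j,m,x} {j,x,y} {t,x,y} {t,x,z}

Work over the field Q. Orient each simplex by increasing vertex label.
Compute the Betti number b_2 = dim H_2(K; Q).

b_2=3

n_0=9 n_1=31 n_2=18  [Q]
∂1: piv[fi,fj,fk,fm,ft,fx,fy,fz] rk=8  ker:ik,im,it,ix,iz,jk,jm,jt,jx,jy,jz,kt,kx,ky,kz,mx,my,mz,tx,ty,tz,xy,xz
∂2: piv[fik,fix,fjk,fjt,fjy,fkt,fkx,fky,fmz,ftz,imx,jmx,jxy,txy,txz] rk=15  ker:ikx,jkt,jky
b_2=(18−15)−0=3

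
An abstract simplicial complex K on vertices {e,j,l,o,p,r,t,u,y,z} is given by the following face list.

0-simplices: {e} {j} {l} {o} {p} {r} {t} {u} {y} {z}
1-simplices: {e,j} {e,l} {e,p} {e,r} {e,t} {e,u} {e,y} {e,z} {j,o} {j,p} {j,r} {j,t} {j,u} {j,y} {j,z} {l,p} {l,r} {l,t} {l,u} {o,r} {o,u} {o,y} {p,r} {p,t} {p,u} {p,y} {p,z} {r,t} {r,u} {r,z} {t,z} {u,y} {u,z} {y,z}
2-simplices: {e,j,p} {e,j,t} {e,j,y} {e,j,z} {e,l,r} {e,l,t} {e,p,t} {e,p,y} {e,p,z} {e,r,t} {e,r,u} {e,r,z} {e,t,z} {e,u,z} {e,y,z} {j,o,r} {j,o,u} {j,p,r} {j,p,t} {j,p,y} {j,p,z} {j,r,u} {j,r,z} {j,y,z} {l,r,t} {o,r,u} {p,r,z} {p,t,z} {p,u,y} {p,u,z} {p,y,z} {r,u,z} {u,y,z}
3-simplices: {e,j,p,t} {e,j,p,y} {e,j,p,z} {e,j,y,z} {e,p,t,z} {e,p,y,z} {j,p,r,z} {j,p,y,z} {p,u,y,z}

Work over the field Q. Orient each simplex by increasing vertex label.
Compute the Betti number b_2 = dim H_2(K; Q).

b_2=3

n_0=10 n_1=34 n_2=33 n_3=9  [Q]
∂1: piv[ej,el,ep,er,et,eu,ey,ez,jo] rk=9  ker:jp,jr,jt,ju,jy,jz,lp,lr,lt,lu,or,ou,oy,pr,pt,pu,py,pz,rt,ru,rz,tz,uy,uz,yz
∂2: piv[ejp,ejt,ejy,ejz,elr,elt,ept,epy,epz,ert,eru,erz,etz,euz,eyz,jor,jou,jpr,jru,jrz,puy,puz] rk=22  ker:jpt,jpy,jpz,jyz,lrt,oru,prz,ptz,pyz,ruz,uyz
∂3: piv[ejpt,ejpy,ejpz,ejyz,eptz,epyz,jprz,puyz] rk=8  ker:jpyz
b_2=(33−22)−8=3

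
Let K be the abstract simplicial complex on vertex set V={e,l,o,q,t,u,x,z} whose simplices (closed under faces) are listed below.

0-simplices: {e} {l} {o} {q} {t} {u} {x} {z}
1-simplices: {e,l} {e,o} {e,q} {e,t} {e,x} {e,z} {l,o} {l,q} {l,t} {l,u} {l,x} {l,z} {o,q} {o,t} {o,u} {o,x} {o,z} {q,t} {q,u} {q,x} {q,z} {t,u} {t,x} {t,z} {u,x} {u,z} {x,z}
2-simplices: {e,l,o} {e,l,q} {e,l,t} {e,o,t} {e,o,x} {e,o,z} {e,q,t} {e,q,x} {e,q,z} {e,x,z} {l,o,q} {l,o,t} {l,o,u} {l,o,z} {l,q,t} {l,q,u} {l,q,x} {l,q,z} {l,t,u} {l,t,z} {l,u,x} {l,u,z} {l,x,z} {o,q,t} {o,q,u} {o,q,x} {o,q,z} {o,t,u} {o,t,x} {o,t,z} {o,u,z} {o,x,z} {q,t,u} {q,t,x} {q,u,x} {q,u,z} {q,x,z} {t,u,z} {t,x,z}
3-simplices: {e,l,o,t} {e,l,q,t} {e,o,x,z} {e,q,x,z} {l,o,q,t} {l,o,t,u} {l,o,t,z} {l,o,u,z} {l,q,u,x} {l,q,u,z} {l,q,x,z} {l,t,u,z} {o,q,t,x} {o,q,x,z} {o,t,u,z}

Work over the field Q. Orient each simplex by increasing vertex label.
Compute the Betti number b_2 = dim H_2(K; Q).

b_2=5

n_0=8 n_1=27 n_2=39 n_3=15  [Q]
∂1: piv[el,eo,eq,et,ex,ez,lu] rk=7  ker:lo,lq,lt,lx,lz,oq,ot,ou,ox,oz,qt,qu,qx,qz,tu,tx,tz,ux,uz,xz
∂2: piv[elo,elq,elt,eot,eox,eoz,eqt,eqx,eqz,exz,loq,lou,loz,lqu,lqx,ltu,ltz,lux,luz,otx] rk=20  ker:lot,lqt,lqz,lxz,oqt,oqu,oqx,oqz,otu,otz,ouz,oxz,qtu,qtx,qux,quz,qxz,tuz,txz
∂3: piv[elot,elqt,eoxz,eqxz,loqt,lotu,lotz,louz,lqux,lquz,lqxz,ltuz,oqtx,oqxz] rk=14  ker:otuz
b_2=(39−20)−14=5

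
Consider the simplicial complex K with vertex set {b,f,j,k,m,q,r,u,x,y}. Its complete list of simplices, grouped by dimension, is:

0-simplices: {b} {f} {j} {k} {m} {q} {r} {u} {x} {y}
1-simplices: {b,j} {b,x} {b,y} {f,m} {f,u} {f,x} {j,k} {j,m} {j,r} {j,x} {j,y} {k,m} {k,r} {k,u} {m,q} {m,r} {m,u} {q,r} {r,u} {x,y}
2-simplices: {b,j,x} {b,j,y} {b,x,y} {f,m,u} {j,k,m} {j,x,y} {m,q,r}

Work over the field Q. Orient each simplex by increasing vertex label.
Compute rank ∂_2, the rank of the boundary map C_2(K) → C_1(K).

rank∂_2=6

n_0=10 n_1=20 n_2=7  [Q]
∂1: piv[bj,bx,by,fm,fu,fx,jk,jr,mq] rk=9  ker:jm,jx,jy,km,kr,ku,mr,mu,qr,ru,xy
∂2: piv[bjx,bjy,bxy,fmu,jkm,mqr] rk=6  ker:jxy
rk∂_2=6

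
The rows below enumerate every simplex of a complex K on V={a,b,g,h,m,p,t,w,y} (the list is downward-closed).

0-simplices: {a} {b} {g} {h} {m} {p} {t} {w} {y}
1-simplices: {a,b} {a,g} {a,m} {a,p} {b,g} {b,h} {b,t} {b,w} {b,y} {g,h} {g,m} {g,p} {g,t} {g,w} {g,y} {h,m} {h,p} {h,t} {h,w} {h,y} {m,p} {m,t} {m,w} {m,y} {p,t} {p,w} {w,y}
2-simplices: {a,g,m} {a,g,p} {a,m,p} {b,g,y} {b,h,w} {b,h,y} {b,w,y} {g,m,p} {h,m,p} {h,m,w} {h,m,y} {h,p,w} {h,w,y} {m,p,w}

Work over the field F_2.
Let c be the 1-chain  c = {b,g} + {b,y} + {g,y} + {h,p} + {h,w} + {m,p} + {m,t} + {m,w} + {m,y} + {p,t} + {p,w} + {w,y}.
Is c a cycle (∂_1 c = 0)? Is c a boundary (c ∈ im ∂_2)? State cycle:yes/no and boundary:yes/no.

cycle:yes boundary:no

n_0=9 n_1=27 n_2=14  [Z2]
∂1: piv[ab,ag,am,ap,bh,bt,bw,by] rk=8  ker:bg,gh,gm,gp,gt,gw,gy,hm,hp,ht,hw,hy,mp,mt,mw,my,pt,pw,wy
∂2: piv[agm,agp,amp,bgy,bhw,bhy,bwy,hmp,hmw,hmy,hpw] rk=11  ker:gmp,hwy,mpw
∂1c = 0
c vs im∂2: residual ≠ 0 ⇒ not boundary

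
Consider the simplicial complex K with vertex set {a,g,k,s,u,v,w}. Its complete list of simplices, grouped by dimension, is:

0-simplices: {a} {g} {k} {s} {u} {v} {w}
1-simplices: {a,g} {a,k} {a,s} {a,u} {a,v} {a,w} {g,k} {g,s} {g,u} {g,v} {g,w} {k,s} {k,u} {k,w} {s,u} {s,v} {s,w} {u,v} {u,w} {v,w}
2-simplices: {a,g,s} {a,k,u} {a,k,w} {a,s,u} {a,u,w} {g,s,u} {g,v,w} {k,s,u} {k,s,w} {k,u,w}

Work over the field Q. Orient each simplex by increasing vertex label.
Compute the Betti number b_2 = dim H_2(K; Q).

b_2=1

n_0=7 n_1=20 n_2=10  [Q]
∂1: piv[ag,ak,as,au,av,aw] rk=6  ker:gk,gs,gu,gv,gw,ks,ku,kw,su,sv,sw,uv,uw,vw
∂2: piv[ags,aku,akw,asu,auw,gsu,gvw,ksu,ksw] rk=9  ker:kuw
b_2=(10−9)−0=1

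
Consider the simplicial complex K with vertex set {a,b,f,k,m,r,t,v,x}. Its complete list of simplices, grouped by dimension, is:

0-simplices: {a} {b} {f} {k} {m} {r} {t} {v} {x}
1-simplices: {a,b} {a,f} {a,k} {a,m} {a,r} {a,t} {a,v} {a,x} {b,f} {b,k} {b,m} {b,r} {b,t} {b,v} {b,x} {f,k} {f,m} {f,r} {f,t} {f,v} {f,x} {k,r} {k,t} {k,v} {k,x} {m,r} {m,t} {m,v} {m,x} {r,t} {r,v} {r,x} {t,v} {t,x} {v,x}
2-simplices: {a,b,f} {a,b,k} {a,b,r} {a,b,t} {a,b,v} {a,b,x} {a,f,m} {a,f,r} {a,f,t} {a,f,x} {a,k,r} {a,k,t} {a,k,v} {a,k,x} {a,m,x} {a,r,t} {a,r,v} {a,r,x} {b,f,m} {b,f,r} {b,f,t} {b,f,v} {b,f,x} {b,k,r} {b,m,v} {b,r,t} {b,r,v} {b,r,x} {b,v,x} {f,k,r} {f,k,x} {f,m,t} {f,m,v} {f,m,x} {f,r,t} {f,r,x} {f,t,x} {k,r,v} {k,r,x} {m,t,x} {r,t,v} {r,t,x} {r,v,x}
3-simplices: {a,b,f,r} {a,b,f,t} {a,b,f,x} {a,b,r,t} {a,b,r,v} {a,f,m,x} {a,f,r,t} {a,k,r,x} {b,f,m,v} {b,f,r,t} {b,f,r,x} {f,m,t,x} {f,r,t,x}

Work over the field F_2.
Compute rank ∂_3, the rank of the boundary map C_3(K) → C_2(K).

n_0=9 n_1=35 n_2=43 n_3=13  [Z2]
∂1: piv[ab,af,ak,am,ar,at,av,ax] rk=8  ker:bf,bk,bm,br,bt,bv,bx,fk,fm,fr,ft,fv,fx,kr,kt,kv,kx,mr,mt,mv,mx,rt,rv,rx,tv,tx,vx
∂2: piv[abf,abk,abr,abt,abv,abx,afm,afr,aft,afx,akr,akt,akv,akx,amx,art,arv,arx,bfm,bfv,bmv,bvx,fkr,fmt,ftx,rtv] rk=26  ker:bfr,bft,bfx,bkr,brt,brv,brx,fkx,fmv,fmx,frt,frx,krv,krx,mtx,rtx,rvx
∂3: piv[abfr,abft,abfx,abrt,abrv,afmx,afrt,akrx,bfmv,bfrx,fmtx,frtx] rk=12  ker:bfrt
rk∂_3=12

rank∂_3=12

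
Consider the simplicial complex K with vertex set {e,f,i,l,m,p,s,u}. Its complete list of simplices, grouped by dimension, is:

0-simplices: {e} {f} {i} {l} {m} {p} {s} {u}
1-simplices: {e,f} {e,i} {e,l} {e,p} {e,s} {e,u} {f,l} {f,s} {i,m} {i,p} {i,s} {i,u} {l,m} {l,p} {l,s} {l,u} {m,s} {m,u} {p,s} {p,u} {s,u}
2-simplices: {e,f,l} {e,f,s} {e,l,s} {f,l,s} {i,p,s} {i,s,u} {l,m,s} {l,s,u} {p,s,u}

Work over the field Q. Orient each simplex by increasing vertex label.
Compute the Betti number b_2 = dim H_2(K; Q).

n_0=8 n_1=21 n_2=9  [Q]
∂1: piv[ef,ei,el,ep,es,eu,im] rk=7  ker:fl,fs,ip,is,iu,lm,lp,ls,lu,ms,mu,ps,pu,su
∂2: piv[efl,efs,els,ips,isu,lms,lsu,psu] rk=8  ker:fls
b_2=(9−8)−0=1

b_2=1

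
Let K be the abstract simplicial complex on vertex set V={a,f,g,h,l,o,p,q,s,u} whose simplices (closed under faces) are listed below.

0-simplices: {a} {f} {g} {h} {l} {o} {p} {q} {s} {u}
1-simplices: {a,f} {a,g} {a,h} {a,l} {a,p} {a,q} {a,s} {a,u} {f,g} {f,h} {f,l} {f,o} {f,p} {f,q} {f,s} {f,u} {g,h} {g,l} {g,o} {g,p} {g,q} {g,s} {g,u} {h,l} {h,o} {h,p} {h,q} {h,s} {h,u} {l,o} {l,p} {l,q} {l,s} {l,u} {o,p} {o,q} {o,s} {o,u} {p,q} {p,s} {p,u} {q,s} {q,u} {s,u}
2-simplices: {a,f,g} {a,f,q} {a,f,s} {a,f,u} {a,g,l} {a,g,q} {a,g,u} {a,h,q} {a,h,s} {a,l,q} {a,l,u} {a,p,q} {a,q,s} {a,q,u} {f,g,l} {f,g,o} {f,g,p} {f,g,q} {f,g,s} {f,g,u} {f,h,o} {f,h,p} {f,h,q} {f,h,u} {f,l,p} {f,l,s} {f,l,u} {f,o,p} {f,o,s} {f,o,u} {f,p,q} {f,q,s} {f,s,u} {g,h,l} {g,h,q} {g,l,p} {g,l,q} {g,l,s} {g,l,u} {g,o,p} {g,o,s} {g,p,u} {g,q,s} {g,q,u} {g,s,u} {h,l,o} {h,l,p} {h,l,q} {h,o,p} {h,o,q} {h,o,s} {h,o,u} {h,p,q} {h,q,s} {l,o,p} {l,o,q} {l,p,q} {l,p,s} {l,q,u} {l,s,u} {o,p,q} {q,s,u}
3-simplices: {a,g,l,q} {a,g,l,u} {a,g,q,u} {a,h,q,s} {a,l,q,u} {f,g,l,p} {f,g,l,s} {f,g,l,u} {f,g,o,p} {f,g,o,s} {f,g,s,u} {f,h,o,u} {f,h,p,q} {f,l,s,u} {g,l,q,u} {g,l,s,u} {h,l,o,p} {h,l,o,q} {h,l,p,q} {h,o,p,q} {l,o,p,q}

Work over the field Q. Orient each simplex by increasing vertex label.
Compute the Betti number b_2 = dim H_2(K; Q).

b_2=9

n_0=10 n_1=44 n_2=62 n_3=21  [Q]
∂1: piv[af,ag,ah,al,ap,aq,as,au,fo] rk=9  ker:fg,fh,fl,fp,fq,fs,fu,gh,gl,go,gp,gq,gs,gu,hl,ho,hp,hq,hs,hu,lo,lp,lq,ls,lu,op,oq,os,ou,pq,ps,pu,qs,qu,su
∂2: piv[afg,afq,afs,afu,agl,agq,agu,ahq,ahs,alq,alu,apq,aqs,aqu,fgl,fgo,fgp,fgs,fho,fhp,fhq,fhu,flp,fls,fop,fos,fou,fpq,fsu,ghl,ghq,gpu,hlo,hoq,lps] rk=35  ker:fgq,fgu,flu,fqs,glp,glq,gls,glu,gop,gos,gqs,gqu,gsu,hlp,hlq,hop,hos,hou,hpq,hqs,lop,loq,lpq,lqu,lsu,opq,qsu
∂3: piv[aglq,aglu,agqu,ahqs,alqu,fglp,fgls,fglu,fgop,fgos,fgsu,fhou,fhpq,flsu,hlop,hloq,hlpq,hopq] rk=18  ker:glqu,glsu,lopq
b_2=(62−35)−18=9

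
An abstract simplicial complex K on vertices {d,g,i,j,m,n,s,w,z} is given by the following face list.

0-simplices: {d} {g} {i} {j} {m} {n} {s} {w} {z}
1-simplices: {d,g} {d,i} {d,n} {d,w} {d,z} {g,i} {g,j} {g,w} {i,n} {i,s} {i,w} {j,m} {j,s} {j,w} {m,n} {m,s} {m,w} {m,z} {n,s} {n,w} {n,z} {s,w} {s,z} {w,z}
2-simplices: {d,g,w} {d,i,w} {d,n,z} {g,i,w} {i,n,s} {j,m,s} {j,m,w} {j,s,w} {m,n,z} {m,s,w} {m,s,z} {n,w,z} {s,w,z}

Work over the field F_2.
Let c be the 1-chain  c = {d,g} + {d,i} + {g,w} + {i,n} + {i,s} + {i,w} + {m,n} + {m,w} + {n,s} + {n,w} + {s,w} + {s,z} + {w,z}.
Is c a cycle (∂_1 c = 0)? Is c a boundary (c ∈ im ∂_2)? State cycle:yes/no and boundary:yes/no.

n_0=9 n_1=24 n_2=13  [Z2]
∂1: piv[dg,di,dn,dw,dz,gj,is,jm] rk=8  ker:gi,gw,in,iw,js,jw,mn,ms,mw,mz,ns,nw,nz,sw,sz,wz
∂2: piv[dgw,diw,dnz,giw,ins,jms,jmw,jsw,mnz,msz,nwz,swz] rk=12  ker:msw
∂1c = 0
c vs im∂2: reduces to 0 ⇒ boundary

cycle:yes boundary:yes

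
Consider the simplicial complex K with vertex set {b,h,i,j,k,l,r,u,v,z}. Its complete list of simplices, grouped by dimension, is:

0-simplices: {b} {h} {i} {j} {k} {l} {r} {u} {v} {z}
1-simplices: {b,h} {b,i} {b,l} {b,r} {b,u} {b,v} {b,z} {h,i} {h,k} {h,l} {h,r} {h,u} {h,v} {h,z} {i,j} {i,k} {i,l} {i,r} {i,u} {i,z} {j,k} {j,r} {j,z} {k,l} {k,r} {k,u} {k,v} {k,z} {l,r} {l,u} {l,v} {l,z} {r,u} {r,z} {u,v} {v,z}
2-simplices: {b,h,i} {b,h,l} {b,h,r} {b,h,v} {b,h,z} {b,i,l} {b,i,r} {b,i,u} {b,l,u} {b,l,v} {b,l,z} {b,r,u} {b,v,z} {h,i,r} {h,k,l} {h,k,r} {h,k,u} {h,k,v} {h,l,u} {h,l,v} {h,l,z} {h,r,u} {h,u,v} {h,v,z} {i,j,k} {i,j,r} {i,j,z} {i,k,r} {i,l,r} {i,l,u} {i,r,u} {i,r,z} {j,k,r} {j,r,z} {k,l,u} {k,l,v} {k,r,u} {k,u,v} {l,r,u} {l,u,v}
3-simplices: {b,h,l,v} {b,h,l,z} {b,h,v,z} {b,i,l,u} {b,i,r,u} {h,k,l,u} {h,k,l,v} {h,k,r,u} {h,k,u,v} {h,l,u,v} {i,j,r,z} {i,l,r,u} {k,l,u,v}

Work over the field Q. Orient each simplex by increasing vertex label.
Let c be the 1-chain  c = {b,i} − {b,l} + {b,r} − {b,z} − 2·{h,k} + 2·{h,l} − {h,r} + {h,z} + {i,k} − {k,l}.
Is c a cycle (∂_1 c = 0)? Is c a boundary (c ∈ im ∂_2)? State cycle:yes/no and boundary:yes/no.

n_0=10 n_1=36 n_2=40 n_3=13  [Q]
∂1: piv[bh,bi,bl,br,bu,bv,bz,hk,ij] rk=9  ker:hi,hl,hr,hu,hv,hz,ik,il,ir,iu,iz,jk,jr,jz,kl,kr,ku,kv,kz,lr,lu,lv,lz,ru,rz,uv,vz
∂2: piv[bhi,bhl,bhr,bhv,bhz,bil,bir,biu,blu,blv,blz,bru,bvz,hkl,hkr,hku,hkv,hlu,huv,ijk,ijr,ijz,ikr,ilr,irz] rk=25  ker:hir,hlv,hlz,hru,hvz,ilu,iru,jkr,jrz,klu,klv,kru,kuv,lru,luv
∂3: piv[bhlv,bhlz,bhvz,bilu,biru,hklu,hklv,hkru,hkuv,hluv,ijrz,ilru] rk=12  ker:kluv
∂1c = 0
c vs im∂2: reduces to 0 ⇒ boundary

cycle:yes boundary:yes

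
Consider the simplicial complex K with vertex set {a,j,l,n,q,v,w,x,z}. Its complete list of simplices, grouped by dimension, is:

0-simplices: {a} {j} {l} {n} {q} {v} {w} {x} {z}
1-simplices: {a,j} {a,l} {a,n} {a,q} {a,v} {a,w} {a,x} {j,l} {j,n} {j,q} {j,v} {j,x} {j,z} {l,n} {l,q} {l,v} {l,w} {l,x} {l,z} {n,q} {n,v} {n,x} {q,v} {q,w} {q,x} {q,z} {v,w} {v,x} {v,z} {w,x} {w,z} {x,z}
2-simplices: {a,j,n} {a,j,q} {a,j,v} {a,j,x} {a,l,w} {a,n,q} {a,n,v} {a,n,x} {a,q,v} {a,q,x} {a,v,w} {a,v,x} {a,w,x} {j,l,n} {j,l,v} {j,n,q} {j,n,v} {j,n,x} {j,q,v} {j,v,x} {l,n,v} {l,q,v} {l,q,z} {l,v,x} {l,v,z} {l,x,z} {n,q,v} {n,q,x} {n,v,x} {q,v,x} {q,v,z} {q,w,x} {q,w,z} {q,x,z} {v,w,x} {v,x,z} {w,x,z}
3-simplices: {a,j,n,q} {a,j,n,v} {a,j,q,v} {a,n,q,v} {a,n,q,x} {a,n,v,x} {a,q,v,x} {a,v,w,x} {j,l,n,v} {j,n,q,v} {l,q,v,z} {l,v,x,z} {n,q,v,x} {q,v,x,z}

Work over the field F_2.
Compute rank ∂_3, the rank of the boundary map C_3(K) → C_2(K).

rank∂_3=12

n_0=9 n_1=32 n_2=37 n_3=14  [Z2]
∂1: piv[aj,al,an,aq,av,aw,ax,jz] rk=8  ker:jl,jn,jq,jv,jx,ln,lq,lv,lw,lx,lz,nq,nv,nx,qv,qw,qx,qz,vw,vx,vz,wx,wz,xz
∂2: piv[ajn,ajq,ajv,ajx,alw,anq,anv,anx,aqv,aqx,avw,avx,awx,jln,jlv,lqv,lqz,lvx,lvz,lxz,qwx,qwz] rk=22  ker:jnq,jnv,jnx,jqv,jvx,lnv,nqv,nqx,nvx,qvx,qvz,qxz,vwx,vxz,wxz
∂3: piv[ajnq,ajnv,ajqv,anqv,anqx,anvx,aqvx,avwx,jlnv,lqvz,lvxz,qvxz] rk=12  ker:jnqv,nqvx
rk∂_3=12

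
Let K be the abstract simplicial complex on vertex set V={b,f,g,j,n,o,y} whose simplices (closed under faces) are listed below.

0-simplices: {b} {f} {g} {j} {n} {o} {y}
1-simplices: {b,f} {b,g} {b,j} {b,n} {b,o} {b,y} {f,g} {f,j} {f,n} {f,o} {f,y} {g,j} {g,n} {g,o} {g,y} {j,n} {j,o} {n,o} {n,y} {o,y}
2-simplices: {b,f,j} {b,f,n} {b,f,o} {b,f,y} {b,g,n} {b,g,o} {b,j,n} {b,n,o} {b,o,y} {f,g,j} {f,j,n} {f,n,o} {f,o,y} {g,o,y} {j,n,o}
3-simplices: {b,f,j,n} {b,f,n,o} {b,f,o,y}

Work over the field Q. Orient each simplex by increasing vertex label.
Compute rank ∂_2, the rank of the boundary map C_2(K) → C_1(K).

rank∂_2=12

n_0=7 n_1=20 n_2=15 n_3=3  [Q]
∂1: piv[bf,bg,bj,bn,bo,by] rk=6  ker:fg,fj,fn,fo,fy,gj,gn,go,gy,jn,jo,no,ny,oy
∂2: piv[bfj,bfn,bfo,bfy,bgn,bgo,bjn,bno,boy,fgj,goy,jno] rk=12  ker:fjn,fno,foy
∂3: piv[bfjn,bfno,bfoy] rk=3
rk∂_2=12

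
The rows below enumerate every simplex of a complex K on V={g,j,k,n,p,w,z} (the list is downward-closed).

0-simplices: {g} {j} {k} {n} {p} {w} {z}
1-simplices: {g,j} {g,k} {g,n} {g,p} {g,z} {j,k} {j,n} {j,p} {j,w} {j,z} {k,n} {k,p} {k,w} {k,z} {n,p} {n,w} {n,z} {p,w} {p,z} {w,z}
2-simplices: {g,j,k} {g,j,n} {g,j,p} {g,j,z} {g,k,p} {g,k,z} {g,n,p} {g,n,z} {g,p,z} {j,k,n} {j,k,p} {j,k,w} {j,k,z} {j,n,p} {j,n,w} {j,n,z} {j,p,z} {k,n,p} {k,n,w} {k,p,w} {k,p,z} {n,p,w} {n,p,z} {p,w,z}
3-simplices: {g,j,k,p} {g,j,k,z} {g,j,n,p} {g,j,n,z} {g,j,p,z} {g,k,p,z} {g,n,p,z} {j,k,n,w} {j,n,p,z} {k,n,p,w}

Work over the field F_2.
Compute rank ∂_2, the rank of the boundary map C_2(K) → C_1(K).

n_0=7 n_1=20 n_2=24 n_3=10  [Z2]
∂1: piv[gj,gk,gn,gp,gz,jw] rk=6  ker:jk,jn,jp,jz,kn,kp,kw,kz,np,nw,nz,pw,pz,wz
∂2: piv[gjk,gjn,gjp,gjz,gkp,gkz,gnp,gnz,gpz,jkn,jkw,jnw,kpw,pwz] rk=14  ker:jkp,jkz,jnp,jnz,jpz,knp,knw,kpz,npw,npz
∂3: piv[gjkp,gjkz,gjnp,gjnz,gjpz,gkpz,gnpz,jknw,knpw] rk=9  ker:jnpz
rk∂_2=14

rank∂_2=14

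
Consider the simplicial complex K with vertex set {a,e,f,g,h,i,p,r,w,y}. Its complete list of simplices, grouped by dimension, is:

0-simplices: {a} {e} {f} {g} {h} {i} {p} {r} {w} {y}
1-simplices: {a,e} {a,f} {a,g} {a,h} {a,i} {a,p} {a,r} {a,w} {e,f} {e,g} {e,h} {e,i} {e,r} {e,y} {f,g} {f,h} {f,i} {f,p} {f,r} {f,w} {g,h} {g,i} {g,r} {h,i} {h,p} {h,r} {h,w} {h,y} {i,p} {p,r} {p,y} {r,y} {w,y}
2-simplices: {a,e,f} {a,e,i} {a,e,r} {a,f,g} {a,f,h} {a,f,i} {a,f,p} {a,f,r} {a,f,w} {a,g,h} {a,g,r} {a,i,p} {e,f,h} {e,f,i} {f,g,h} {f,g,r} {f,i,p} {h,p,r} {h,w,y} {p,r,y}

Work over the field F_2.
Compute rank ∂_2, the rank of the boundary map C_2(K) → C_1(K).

n_0=10 n_1=33 n_2=20  [Z2]
∂1: piv[ae,af,ag,ah,ai,ap,ar,aw,ey] rk=9  ker:ef,eg,eh,ei,er,fg,fh,fi,fp,fr,fw,gh,gi,gr,hi,hp,hr,hw,hy,ip,pr,py,ry,wy
∂2: piv[aef,aei,aer,afg,afh,afi,afp,afr,afw,agh,agr,aip,efh,hpr,hwy,pry] rk=16  ker:efi,fgh,fgr,fip
rk∂_2=16

rank∂_2=16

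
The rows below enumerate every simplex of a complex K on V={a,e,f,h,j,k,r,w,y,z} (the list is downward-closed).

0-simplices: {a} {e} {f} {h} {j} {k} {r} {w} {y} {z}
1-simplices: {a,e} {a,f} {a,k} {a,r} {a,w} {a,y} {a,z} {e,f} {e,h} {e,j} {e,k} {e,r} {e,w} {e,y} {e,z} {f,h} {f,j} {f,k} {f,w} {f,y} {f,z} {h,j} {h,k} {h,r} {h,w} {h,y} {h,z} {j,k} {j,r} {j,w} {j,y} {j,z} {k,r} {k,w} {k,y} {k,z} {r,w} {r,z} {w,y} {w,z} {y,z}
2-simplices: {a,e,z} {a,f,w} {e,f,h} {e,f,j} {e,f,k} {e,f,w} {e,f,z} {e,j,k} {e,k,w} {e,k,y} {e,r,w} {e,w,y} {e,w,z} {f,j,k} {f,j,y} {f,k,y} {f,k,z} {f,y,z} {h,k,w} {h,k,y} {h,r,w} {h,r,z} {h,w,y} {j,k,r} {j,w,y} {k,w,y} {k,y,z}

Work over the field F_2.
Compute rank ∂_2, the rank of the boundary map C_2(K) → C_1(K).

n_0=10 n_1=41 n_2=27  [Z2]
∂1: piv[ae,af,ak,ar,aw,ay,az,eh,ej] rk=9  ker:ef,ek,er,ew,ey,ez,fh,fj,fk,fw,fy,fz,hj,hk,hr,hw,hy,hz,jk,jr,jw,jy,jz,kr,kw,ky,kz,rw,rz,wy,wz,yz
∂2: piv[aez,afw,efh,efj,efk,efw,efz,ejk,ekw,eky,erw,ewy,ewz,fjy,fky,fkz,fyz,hkw,hky,hrw,hrz,jkr,jwy] rk=23  ker:fjk,hwy,kwy,kyz
rk∂_2=23

rank∂_2=23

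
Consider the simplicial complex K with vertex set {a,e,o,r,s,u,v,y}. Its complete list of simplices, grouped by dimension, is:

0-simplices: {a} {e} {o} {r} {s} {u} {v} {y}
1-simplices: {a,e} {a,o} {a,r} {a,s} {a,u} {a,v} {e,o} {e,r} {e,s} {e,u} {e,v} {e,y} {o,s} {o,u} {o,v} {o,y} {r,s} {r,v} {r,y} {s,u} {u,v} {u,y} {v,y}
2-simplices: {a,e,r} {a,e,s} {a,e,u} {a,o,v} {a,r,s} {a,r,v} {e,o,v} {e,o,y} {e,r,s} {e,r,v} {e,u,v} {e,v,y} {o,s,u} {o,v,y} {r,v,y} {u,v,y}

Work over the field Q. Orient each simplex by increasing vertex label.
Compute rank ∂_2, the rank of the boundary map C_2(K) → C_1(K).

n_0=8 n_1=23 n_2=16  [Q]
∂1: piv[ae,ao,ar,as,au,av,ey] rk=7  ker:eo,er,es,eu,ev,os,ou,ov,oy,rs,rv,ry,su,uv,uy,vy
∂2: piv[aer,aes,aeu,aov,ars,arv,eov,eoy,erv,euv,evy,osu,rvy,uvy] rk=14  ker:ers,ovy
rk∂_2=14

rank∂_2=14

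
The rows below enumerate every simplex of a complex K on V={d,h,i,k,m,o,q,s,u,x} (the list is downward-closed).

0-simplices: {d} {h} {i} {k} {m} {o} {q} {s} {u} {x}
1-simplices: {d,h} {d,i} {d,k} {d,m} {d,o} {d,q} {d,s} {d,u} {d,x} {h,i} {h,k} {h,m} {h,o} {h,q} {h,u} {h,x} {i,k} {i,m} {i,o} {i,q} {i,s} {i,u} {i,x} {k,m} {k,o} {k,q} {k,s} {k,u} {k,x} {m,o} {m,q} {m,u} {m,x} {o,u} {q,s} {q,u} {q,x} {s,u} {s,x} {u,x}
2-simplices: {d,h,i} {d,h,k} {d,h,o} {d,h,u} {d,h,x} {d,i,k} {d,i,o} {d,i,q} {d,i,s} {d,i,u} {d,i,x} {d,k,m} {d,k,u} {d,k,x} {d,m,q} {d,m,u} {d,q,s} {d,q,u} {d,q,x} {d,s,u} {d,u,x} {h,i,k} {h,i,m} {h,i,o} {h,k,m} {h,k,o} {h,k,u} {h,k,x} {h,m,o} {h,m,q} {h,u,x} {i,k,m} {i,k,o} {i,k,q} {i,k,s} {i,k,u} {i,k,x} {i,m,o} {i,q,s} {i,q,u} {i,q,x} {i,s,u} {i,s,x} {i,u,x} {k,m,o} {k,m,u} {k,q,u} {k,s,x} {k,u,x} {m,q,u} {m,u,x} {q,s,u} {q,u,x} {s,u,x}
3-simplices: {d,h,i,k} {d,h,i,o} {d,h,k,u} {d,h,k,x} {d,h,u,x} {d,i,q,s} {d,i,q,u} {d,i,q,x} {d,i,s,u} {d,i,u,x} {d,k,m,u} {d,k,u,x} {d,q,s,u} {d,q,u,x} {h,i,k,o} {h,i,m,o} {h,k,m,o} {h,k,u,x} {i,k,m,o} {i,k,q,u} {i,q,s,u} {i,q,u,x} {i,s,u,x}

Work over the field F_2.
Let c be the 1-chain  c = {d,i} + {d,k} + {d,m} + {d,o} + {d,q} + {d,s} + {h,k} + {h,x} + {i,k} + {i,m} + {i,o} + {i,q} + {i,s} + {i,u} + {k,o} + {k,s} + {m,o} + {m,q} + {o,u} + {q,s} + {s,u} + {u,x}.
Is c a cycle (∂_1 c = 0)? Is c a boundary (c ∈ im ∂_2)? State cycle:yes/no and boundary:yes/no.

cycle:no boundary:no

n_0=10 n_1=40 n_2=54 n_3=23  [Z2]
∂1: piv[dh,di,dk,dm,do,dq,ds,du,dx] rk=9  ker:hi,hk,hm,ho,hq,hu,hx,ik,im,io,iq,is,iu,ix,km,ko,kq,ks,ku,kx,mo,mq,mu,mx,ou,qs,qu,qx,su,sx,ux
∂2: piv[dhi,dhk,dho,dhu,dhx,dik,dio,diq,dis,diu,dix,dkm,dku,dkx,dmq,dmu,dqs,dqu,dqx,dsu,dux,him,hkm,hko,hmo,hmq,ikq,iks,isx,mux] rk=30  ker:hik,hio,hku,hkx,hux,ikm,iko,iku,ikx,imo,iqs,iqu,iqx,isu,iux,kmo,kmu,kqu,ksx,kux,mqu,qsu,qux,sux
∂3: piv[dhik,dhio,dhku,dhkx,dhux,diqs,diqu,diqx,disu,diux,dkmu,dkux,dqsu,dqux,hiko,himo,hkmo,ikmo,ikqu,isux] rk=20  ker:hkux,iqsu,iqux
∂1c = {i} + {k} + {o} + {s}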